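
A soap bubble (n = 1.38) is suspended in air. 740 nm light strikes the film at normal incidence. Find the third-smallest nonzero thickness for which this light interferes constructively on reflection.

Ray reflecting at the top interface goes from n = 1.0 toward n = 1.38: a half-wave phase shift.
At the lower boundary (n = 1.38 to n = 1.0) the reflected ray undergoes no phase shift.
Net: one phase inversion between the two reflected rays.
For bright reflection here: 2 n t = (m + ½) λ.
The third-smallest nonzero thickness corresponds to m = 2: t = (m + ½) λ / (2 n) = 2.50 × 740 / (2 × 1.38) = 670 nm.

670 nm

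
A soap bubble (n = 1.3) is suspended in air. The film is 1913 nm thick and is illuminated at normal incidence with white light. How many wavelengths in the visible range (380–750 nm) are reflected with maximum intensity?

6

At the upper boundary (n = 1.0 to n = 1.3) the reflected ray undergoes a half-wave phase shift.
At the lower boundary (n = 1.3 to n = 1.0) the reflected ray undergoes no phase shift.
Net: one phase inversion between the two reflected rays.
With one net inversion, constructive interference in reflection requires 2 n t = (m + ½) λ.
λ = 2 n t / (m + ½) = 4974 / (m + ½) nm.
m=6: 765 nm (IR); m=7: 663 nm (visible); m=8: 585 nm (visible); m=9: 524 nm (visible); m=10: 474 nm (visible); m=11: 433 nm (visible); m=12: 398 nm (visible); m=13: 368 nm (UV).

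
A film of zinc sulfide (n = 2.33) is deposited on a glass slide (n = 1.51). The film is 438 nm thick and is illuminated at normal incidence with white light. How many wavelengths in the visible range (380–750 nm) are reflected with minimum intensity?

At the upper boundary (n = 1.0 to n = 2.33) the reflected ray undergoes a half-wave phase shift.
At the lower boundary (n = 2.33 to n = 1.51) the reflected ray undergoes no phase shift.
Exactly one π shift → a net half-wave offset.
So the condition for destructive reflection is 2 n t = m λ.
λ = 2 n t / m = 2041 / m nm.
m=2: 1021 nm (IR); m=3: 680 nm (visible); m=4: 510 nm (visible); m=5: 408 nm (visible); m=6: 340 nm (UV).

3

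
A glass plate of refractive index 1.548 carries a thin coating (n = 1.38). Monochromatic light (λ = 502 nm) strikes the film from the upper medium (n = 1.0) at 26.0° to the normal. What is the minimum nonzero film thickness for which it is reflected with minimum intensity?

95.9 nm

At the upper boundary (n = 1.0 to n = 1.38) the reflected ray undergoes a half-wave phase shift.
Bottom surface (1.38 → 1.548): reflection off a higher-index medium gives a half-wave phase shift.
Net: no relative phase inversion (both shifts match).
For minimum reflection here: 2 n t cos θ_r = (m + ½) λ.
Snell's law: 1.0 sin 26.0° = 1.38 sin θ_r → sin θ_r = 0.318, cos θ_r = 0.948.
Minimum at m = 0: t = λ / (4 n cos θ_r) = 502 / (4 × 1.38 × 0.948) = 95.9 nm.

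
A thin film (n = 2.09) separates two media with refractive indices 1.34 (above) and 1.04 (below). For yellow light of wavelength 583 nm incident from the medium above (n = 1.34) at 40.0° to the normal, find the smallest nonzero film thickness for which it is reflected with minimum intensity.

At the upper boundary (n = 1.34 to n = 2.09) the reflected ray undergoes a half-wave phase shift.
At the lower boundary (n = 2.09 to n = 1.04) the reflected ray undergoes no phase shift.
The two reflections differ by half a wavelength.
With one net inversion, destructive interference in reflection requires 2 n t cos θ_r = m λ.
Snell's law: 1.34 sin 40.0° = 2.09 sin θ_r → sin θ_r = 0.412, cos θ_r = 0.911.
Minimum nonzero at m = 1: t = λ / (2 n cos θ_r) = 583 / (2 × 2.09 × 0.911) = 153 nm.

153 nm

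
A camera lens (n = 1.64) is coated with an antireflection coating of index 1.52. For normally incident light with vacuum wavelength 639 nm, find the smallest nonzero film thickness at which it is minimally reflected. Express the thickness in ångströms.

At the upper boundary (n = 1.0 to n = 1.52) the reflected ray undergoes a half-wave phase shift.
At the lower boundary (n = 1.52 to n = 1.64) the reflected ray undergoes a half-wave phase shift.
Net: no relative phase inversion (both shifts match).
With no net inversion, destructive interference in reflection requires 2 n t = (m + ½) λ.
Minimum at m = 0: t = λ / (4 n) = 639 / (4 × 1.52) = 105 nm.

1051 Å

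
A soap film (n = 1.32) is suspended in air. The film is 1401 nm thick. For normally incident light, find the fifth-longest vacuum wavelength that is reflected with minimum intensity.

At the upper boundary (n = 1.0 to n = 1.32) the reflected ray undergoes a half-wave phase shift.
Bottom surface (1.32 → 1.0): reflection off a lower-index medium gives no phase shift.
The two reflections differ by half a wavelength.
So the condition for destructive reflection is 2 n t = m λ.
λ = 2 n t / m. The fifth-longest wavelength is m = 5: λ = 2 × 1.32 × 1401 / 5.00 = 740 nm.

740 nm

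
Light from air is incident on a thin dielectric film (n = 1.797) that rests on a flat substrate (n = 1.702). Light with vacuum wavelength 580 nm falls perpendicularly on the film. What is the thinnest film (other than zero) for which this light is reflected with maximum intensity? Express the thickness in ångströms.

807 Å

At the upper boundary (n = 1.0 to n = 1.797) the reflected ray undergoes a half-wave phase shift.
Bottom surface (1.797 → 1.702): reflection off a lower-index medium gives no phase shift.
Net: one phase inversion between the two reflected rays.
So the condition for constructive reflection is 2 n t = (m + ½) λ.
Minimum at m = 0: t = λ / (4 n) = 580 / (4 × 1.797) = 80.7 nm.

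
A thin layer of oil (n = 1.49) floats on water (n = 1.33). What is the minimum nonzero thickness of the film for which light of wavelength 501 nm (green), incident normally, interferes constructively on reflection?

84.1 nm

Top surface (1.0 → 1.49): reflection off a higher-index medium gives a half-wave phase shift.
At the lower boundary (n = 1.49 to n = 1.33) the reflected ray undergoes no phase shift.
Exactly one π shift → a net half-wave offset.
With one net inversion, constructive interference in reflection requires 2 n t = (m + ½) λ.
Minimum at m = 0: t = λ / (4 n) = 501 / (4 × 1.49) = 84.1 nm.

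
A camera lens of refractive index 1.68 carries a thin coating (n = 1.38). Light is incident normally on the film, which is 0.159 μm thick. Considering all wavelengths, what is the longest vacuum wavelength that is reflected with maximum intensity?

Top surface (1.0 → 1.38): reflection off a higher-index medium gives a half-wave phase shift.
Bottom surface (1.38 → 1.68): reflection off a higher-index medium gives a half-wave phase shift.
Zero or two π shifts → no net half-wave offset.
With no net inversion, constructive interference in reflection requires 2 n t = m λ.
λ = 2 n t / m. The longest wavelength is m = 1: λ = 2 × 1.38 × 159 / 1.00 = 439 nm.

439 nm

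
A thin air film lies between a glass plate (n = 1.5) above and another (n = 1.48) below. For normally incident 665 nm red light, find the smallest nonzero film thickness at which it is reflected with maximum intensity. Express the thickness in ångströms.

1663 Å

At the upper boundary (n = 1.5 to n = 1.0) the reflected ray undergoes no phase shift.
At the lower boundary (n = 1.0 to n = 1.48) the reflected ray undergoes a half-wave phase shift.
Exactly one π shift → a net half-wave offset.
For bright reflection here: 2 n t = (m + ½) λ.
Minimum at m = 0: t = λ / (4 n) = 665 / (4 × 1.0) = 166 nm.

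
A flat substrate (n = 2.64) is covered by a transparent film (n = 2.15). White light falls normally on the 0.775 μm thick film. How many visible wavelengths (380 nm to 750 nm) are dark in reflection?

5

Top surface (1.0 → 2.15): reflection off a higher-index medium gives a half-wave phase shift.
Bottom surface (2.15 → 2.64): reflection off a higher-index medium gives a half-wave phase shift.
Net: no relative phase inversion (both shifts match).
So the condition for destructive reflection is 2 n t = (m + ½) λ.
λ = 2 n t / (m + ½) = 3333 / (m + ½) nm.
m=3: 952 nm (IR); m=4: 741 nm (visible); m=5: 606 nm (visible); m=6: 513 nm (visible); m=7: 444 nm (visible); m=8: 392 nm (visible); m=9: 351 nm (UV).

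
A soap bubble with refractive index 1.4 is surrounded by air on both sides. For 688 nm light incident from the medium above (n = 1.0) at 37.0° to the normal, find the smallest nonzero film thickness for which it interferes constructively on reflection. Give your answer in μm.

At the upper boundary (n = 1.0 to n = 1.4) the reflected ray undergoes a half-wave phase shift.
Bottom surface (1.4 → 1.0): reflection off a lower-index medium gives no phase shift.
Net: one phase inversion between the two reflected rays.
For maximum reflection here: 2 n t cos θ_r = (m + ½) λ.
Snell's law: 1.0 sin 37.0° = 1.4 sin θ_r → sin θ_r = 0.430, cos θ_r = 0.903.
Minimum at m = 0: t = λ / (4 n cos θ_r) = 688 / (4 × 1.4 × 0.903) = 136 nm.

0.136 μm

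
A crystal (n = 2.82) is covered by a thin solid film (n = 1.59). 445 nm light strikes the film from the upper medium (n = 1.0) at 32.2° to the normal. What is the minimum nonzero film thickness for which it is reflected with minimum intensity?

74.3 nm

At the upper boundary (n = 1.0 to n = 1.59) the reflected ray undergoes a half-wave phase shift.
Ray reflecting at the bottom interface goes from n = 1.59 toward n = 2.82: a half-wave phase shift.
Zero or two π shifts → no net half-wave offset.
For dark reflection here: 2 n t cos θ_r = (m + ½) λ.
Snell's law: 1.0 sin 32.2° = 1.59 sin θ_r → sin θ_r = 0.335, cos θ_r = 0.942.
Minimum at m = 0: t = λ / (4 n cos θ_r) = 445 / (4 × 1.59 × 0.942) = 74.3 nm.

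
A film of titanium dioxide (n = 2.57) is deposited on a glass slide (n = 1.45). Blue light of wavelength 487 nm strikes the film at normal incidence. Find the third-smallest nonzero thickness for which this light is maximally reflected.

237 nm

At the upper boundary (n = 1.0 to n = 2.57) the reflected ray undergoes a half-wave phase shift.
At the lower boundary (n = 2.57 to n = 1.45) the reflected ray undergoes no phase shift.
Exactly one π shift → a net half-wave offset.
With one net inversion, constructive interference in reflection requires 2 n t = (m + ½) λ.
The third-smallest nonzero thickness corresponds to m = 2: t = (m + ½) λ / (2 n) = 2.50 × 487 / (2 × 2.57) = 237 nm.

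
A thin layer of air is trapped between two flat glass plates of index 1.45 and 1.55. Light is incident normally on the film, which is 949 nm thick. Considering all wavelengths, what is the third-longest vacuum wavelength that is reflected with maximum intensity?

At the upper boundary (n = 1.45 to n = 1.0) the reflected ray undergoes no phase shift.
Ray reflecting at the bottom interface goes from n = 1.0 toward n = 1.55: a half-wave phase shift.
Exactly one π shift → a net half-wave offset.
For bright reflection here: 2 n t = (m + ½) λ.
λ = 2 n t / (m + ½). The third-longest wavelength is m = 2: λ = 2 × 1.0 × 949 / 2.50 = 759 nm.

759 nm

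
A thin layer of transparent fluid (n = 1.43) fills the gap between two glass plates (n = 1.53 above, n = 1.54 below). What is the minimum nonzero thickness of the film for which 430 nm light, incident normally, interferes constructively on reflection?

At the upper boundary (n = 1.53 to n = 1.43) the reflected ray undergoes no phase shift.
At the lower boundary (n = 1.43 to n = 1.54) the reflected ray undergoes a half-wave phase shift.
Exactly one π shift → a net half-wave offset.
For bright reflection here: 2 n t = (m + ½) λ.
Minimum at m = 0: t = λ / (4 n) = 430 / (4 × 1.43) = 75.2 nm.

75.2 nm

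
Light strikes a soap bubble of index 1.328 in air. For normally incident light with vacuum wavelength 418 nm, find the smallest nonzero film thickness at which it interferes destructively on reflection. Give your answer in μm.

At the upper boundary (n = 1.0 to n = 1.328) the reflected ray undergoes a half-wave phase shift.
At the lower boundary (n = 1.328 to n = 1.0) the reflected ray undergoes no phase shift.
Net: one phase inversion between the two reflected rays.
With one net inversion, destructive interference in reflection requires 2 n t = m λ.
Minimum nonzero at m = 1: t = λ / (2 n) = 418 / (2 × 1.328) = 157 nm.

0.157 μm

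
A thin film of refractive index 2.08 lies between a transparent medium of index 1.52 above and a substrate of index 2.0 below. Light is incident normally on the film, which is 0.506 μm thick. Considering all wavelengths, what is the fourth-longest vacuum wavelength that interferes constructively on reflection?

601 nm

Ray reflecting at the top interface goes from n = 1.52 toward n = 2.08: a half-wave phase shift.
Bottom surface (2.08 → 2.0): reflection off a lower-index medium gives no phase shift.
The two reflections differ by half a wavelength.
So the condition for constructive reflection is 2 n t = (m + ½) λ.
λ = 2 n t / (m + ½). The fourth-longest wavelength is m = 3: λ = 2 × 2.08 × 506 / 3.50 = 601 nm.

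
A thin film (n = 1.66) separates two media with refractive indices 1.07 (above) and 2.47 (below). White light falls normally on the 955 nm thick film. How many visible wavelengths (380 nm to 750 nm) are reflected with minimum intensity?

4

Top surface (1.07 → 1.66): reflection off a higher-index medium gives a half-wave phase shift.
Bottom surface (1.66 → 2.47): reflection off a higher-index medium gives a half-wave phase shift.
Zero or two π shifts → no net half-wave offset.
So the condition for destructive reflection is 2 n t = (m + ½) λ.
λ = 2 n t / (m + ½) = 3171 / (m + ½) nm.
m=3: 906 nm (IR); m=4: 705 nm (visible); m=5: 576 nm (visible); m=6: 488 nm (visible); m=7: 423 nm (visible); m=8: 373 nm (UV).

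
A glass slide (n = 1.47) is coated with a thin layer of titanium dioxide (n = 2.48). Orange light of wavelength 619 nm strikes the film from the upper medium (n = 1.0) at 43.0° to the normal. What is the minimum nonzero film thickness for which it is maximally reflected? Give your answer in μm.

Top surface (1.0 → 2.48): reflection off a higher-index medium gives a half-wave phase shift.
Bottom surface (2.48 → 1.47): reflection off a lower-index medium gives no phase shift.
Net: one phase inversion between the two reflected rays.
For strong reflection here: 2 n t cos θ_r = (m + ½) λ.
Snell's law: 1.0 sin 43.0° = 2.48 sin θ_r → sin θ_r = 0.275, cos θ_r = 0.961.
Minimum at m = 0: t = λ / (4 n cos θ_r) = 619 / (4 × 2.48 × 0.961) = 64.9 nm.

0.0649 μm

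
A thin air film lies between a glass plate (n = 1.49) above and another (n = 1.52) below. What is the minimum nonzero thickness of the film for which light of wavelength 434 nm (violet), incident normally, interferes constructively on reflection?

At the upper boundary (n = 1.49 to n = 1.0) the reflected ray undergoes no phase shift.
Bottom surface (1.0 → 1.52): reflection off a higher-index medium gives a half-wave phase shift.
Exactly one π shift → a net half-wave offset.
So the condition for constructive reflection is 2 n t = (m + ½) λ.
Minimum at m = 0: t = λ / (4 n) = 434 / (4 × 1.0) = 109 nm.

109 nm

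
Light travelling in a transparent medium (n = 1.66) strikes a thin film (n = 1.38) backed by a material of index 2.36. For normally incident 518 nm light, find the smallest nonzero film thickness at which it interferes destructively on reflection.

At the upper boundary (n = 1.66 to n = 1.38) the reflected ray undergoes no phase shift.
Bottom surface (1.38 → 2.36): reflection off a higher-index medium gives a half-wave phase shift.
Exactly one π shift → a net half-wave offset.
With one net inversion, destructive interference in reflection requires 2 n t = m λ.
Minimum nonzero at m = 1: t = λ / (2 n) = 518 / (2 × 1.38) = 188 nm.

188 nm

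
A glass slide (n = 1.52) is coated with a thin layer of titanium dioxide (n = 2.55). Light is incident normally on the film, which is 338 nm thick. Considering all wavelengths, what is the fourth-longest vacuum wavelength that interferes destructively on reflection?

At the upper boundary (n = 1.0 to n = 2.55) the reflected ray undergoes a half-wave phase shift.
At the lower boundary (n = 2.55 to n = 1.52) the reflected ray undergoes no phase shift.
The two reflections differ by half a wavelength.
So the condition for destructive reflection is 2 n t = m λ.
λ = 2 n t / m. The fourth-longest wavelength is m = 4: λ = 2 × 2.55 × 338 / 4.00 = 431 nm.

431 nm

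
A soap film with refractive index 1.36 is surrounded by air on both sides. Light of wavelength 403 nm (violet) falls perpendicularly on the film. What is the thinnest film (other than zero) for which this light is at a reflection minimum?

At the upper boundary (n = 1.0 to n = 1.36) the reflected ray undergoes a half-wave phase shift.
Bottom surface (1.36 → 1.0): reflection off a lower-index medium gives no phase shift.
Exactly one π shift → a net half-wave offset.
With one net inversion, destructive interference in reflection requires 2 n t = m λ.
Minimum nonzero at m = 1: t = λ / (2 n) = 403 / (2 × 1.36) = 148 nm.

148 nm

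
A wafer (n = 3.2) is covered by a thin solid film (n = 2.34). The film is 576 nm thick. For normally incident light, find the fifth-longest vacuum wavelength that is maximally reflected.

539 nm

Ray reflecting at the top interface goes from n = 1.0 toward n = 2.34: a half-wave phase shift.
Bottom surface (2.34 → 3.2): reflection off a higher-index medium gives a half-wave phase shift.
The two reflections carry the same phase change, so no net offset.
For strong reflection here: 2 n t = m λ.
λ = 2 n t / m. The fifth-longest wavelength is m = 5: λ = 2 × 2.34 × 576 / 5.00 = 539 nm.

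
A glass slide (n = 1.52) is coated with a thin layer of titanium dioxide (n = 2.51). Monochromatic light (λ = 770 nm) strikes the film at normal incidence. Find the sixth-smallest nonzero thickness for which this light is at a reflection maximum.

844 nm

Top surface (1.0 → 2.51): reflection off a higher-index medium gives a half-wave phase shift.
Ray reflecting at the bottom interface goes from n = 2.51 toward n = 1.52: no phase shift.
Exactly one π shift → a net half-wave offset.
For strong reflection here: 2 n t = (m + ½) λ.
The sixth-smallest nonzero thickness corresponds to m = 5: t = (m + ½) λ / (2 n) = 5.50 × 770 / (2 × 2.51) = 844 nm.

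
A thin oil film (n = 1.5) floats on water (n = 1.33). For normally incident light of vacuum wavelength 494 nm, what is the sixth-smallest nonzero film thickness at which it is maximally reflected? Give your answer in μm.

0.906 μm

Ray reflecting at the top interface goes from n = 1.0 toward n = 1.5: a half-wave phase shift.
Ray reflecting at the bottom interface goes from n = 1.5 toward n = 1.33: no phase shift.
Exactly one π shift → a net half-wave offset.
With one net inversion, constructive interference in reflection requires 2 n t = (m + ½) λ.
The sixth-smallest nonzero thickness corresponds to m = 5: t = (m + ½) λ / (2 n) = 5.50 × 494 / (2 × 1.5) = 906 nm.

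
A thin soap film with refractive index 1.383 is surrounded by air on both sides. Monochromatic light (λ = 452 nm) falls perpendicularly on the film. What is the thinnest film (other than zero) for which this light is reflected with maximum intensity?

81.7 nm

At the upper boundary (n = 1.0 to n = 1.383) the reflected ray undergoes a half-wave phase shift.
Ray reflecting at the bottom interface goes from n = 1.383 toward n = 1.0: no phase shift.
Net: one phase inversion between the two reflected rays.
So the condition for constructive reflection is 2 n t = (m + ½) λ.
Minimum at m = 0: t = λ / (4 n) = 452 / (4 × 1.383) = 81.7 nm.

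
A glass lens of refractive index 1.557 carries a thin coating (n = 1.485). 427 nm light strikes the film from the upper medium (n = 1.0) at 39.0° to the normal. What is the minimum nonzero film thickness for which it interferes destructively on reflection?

Top surface (1.0 → 1.485): reflection off a higher-index medium gives a half-wave phase shift.
At the lower boundary (n = 1.485 to n = 1.557) the reflected ray undergoes a half-wave phase shift.
Zero or two π shifts → no net half-wave offset.
So the condition for destructive reflection is 2 n t cos θ_r = (m + ½) λ.
Snell's law: 1.0 sin 39.0° = 1.485 sin θ_r → sin θ_r = 0.424, cos θ_r = 0.906.
Minimum at m = 0: t = λ / (4 n cos θ_r) = 427 / (4 × 1.485 × 0.906) = 79.4 nm.

79.4 nm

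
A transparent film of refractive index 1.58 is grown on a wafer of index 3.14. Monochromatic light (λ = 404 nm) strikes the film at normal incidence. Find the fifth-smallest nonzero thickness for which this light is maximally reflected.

639 nm

Ray reflecting at the top interface goes from n = 1.0 toward n = 1.58: a half-wave phase shift.
Bottom surface (1.58 → 3.14): reflection off a higher-index medium gives a half-wave phase shift.
Zero or two π shifts → no net half-wave offset.
So the condition for constructive reflection is 2 n t = m λ.
The fifth-smallest nonzero thickness corresponds to m = 5: t = m λ / (2 n) = 5.00 × 404 / (2 × 1.58) = 639 nm.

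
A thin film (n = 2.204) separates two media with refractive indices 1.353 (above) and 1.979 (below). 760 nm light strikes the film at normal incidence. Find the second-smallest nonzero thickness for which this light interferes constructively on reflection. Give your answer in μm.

Top surface (1.353 → 2.204): reflection off a higher-index medium gives a half-wave phase shift.
Bottom surface (2.204 → 1.979): reflection off a lower-index medium gives no phase shift.
The two reflections differ by half a wavelength.
With one net inversion, constructive interference in reflection requires 2 n t = (m + ½) λ.
The second-smallest nonzero thickness corresponds to m = 1: t = (m + ½) λ / (2 n) = 1.50 × 760 / (2 × 2.204) = 259 nm.

0.259 μm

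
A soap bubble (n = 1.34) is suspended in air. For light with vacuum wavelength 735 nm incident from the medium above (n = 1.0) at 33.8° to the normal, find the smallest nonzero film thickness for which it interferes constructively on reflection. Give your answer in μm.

0.151 μm

Top surface (1.0 → 1.34): reflection off a higher-index medium gives a half-wave phase shift.
At the lower boundary (n = 1.34 to n = 1.0) the reflected ray undergoes no phase shift.
Net: one phase inversion between the two reflected rays.
So the condition for constructive reflection is 2 n t cos θ_r = (m + ½) λ.
Snell's law: 1.0 sin 33.8° = 1.34 sin θ_r → sin θ_r = 0.415, cos θ_r = 0.910.
Minimum at m = 0: t = λ / (4 n cos θ_r) = 735 / (4 × 1.34 × 0.910) = 151 nm.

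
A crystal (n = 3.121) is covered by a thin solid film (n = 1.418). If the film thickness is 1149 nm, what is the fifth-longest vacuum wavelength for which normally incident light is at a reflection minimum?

At the upper boundary (n = 1.0 to n = 1.418) the reflected ray undergoes a half-wave phase shift.
Ray reflecting at the bottom interface goes from n = 1.418 toward n = 3.121: a half-wave phase shift.
Zero or two π shifts → no net half-wave offset.
For weak reflection here: 2 n t = (m + ½) λ.
λ = 2 n t / (m + ½). The fifth-longest wavelength is m = 4: λ = 2 × 1.418 × 1149 / 4.50 = 724 nm.

724 nm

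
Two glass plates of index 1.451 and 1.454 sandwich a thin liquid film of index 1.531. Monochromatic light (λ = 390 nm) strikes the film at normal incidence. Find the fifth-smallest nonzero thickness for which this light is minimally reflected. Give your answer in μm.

Top surface (1.451 → 1.531): reflection off a higher-index medium gives a half-wave phase shift.
Ray reflecting at the bottom interface goes from n = 1.531 toward n = 1.454: no phase shift.
Exactly one π shift → a net half-wave offset.
For minimum reflection here: 2 n t = m λ.
The fifth-smallest nonzero thickness corresponds to m = 5: t = m λ / (2 n) = 5.00 × 390 / (2 × 1.531) = 637 nm.

0.637 μm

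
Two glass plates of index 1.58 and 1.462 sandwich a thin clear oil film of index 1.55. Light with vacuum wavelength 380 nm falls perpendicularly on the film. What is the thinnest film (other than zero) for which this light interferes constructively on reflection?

123 nm

Ray reflecting at the top interface goes from n = 1.58 toward n = 1.55: no phase shift.
At the lower boundary (n = 1.55 to n = 1.462) the reflected ray undergoes no phase shift.
Zero or two π shifts → no net half-wave offset.
With no net inversion, constructive interference in reflection requires 2 n t = m λ.
Minimum nonzero at m = 1: t = λ / (2 n) = 380 / (2 × 1.55) = 123 nm.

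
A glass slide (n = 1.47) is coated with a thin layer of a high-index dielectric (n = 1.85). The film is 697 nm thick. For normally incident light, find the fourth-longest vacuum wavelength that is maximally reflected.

737 nm

Top surface (1.0 → 1.85): reflection off a higher-index medium gives a half-wave phase shift.
At the lower boundary (n = 1.85 to n = 1.47) the reflected ray undergoes no phase shift.
Net: one phase inversion between the two reflected rays.
For strong reflection here: 2 n t = (m + ½) λ.
λ = 2 n t / (m + ½). The fourth-longest wavelength is m = 3: λ = 2 × 1.85 × 697 / 3.50 = 737 nm.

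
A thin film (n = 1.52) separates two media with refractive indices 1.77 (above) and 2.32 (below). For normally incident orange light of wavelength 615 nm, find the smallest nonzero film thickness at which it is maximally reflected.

101 nm

Top surface (1.77 → 1.52): reflection off a lower-index medium gives no phase shift.
At the lower boundary (n = 1.52 to n = 2.32) the reflected ray undergoes a half-wave phase shift.
Net: one phase inversion between the two reflected rays.
For bright reflection here: 2 n t = (m + ½) λ.
Minimum at m = 0: t = λ / (4 n) = 615 / (4 × 1.52) = 101 nm.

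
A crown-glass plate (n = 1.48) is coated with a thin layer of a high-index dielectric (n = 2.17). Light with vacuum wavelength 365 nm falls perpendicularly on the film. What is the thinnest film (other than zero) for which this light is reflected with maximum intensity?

42.1 nm

At the upper boundary (n = 1.0 to n = 2.17) the reflected ray undergoes a half-wave phase shift.
At the lower boundary (n = 2.17 to n = 1.48) the reflected ray undergoes no phase shift.
Exactly one π shift → a net half-wave offset.
For bright reflection here: 2 n t = (m + ½) λ.
Minimum at m = 0: t = λ / (4 n) = 365 / (4 × 2.17) = 42.1 nm.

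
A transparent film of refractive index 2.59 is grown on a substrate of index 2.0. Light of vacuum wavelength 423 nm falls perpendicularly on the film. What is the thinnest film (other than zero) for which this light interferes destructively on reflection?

81.7 nm

At the upper boundary (n = 1.0 to n = 2.59) the reflected ray undergoes a half-wave phase shift.
Ray reflecting at the bottom interface goes from n = 2.59 toward n = 2.0: no phase shift.
Exactly one π shift → a net half-wave offset.
For weak reflection here: 2 n t = m λ.
Minimum nonzero at m = 1: t = λ / (2 n) = 423 / (2 × 2.59) = 81.7 nm.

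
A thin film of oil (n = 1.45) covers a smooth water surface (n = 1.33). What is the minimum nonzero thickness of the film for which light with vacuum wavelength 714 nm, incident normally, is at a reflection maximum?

123 nm

At the upper boundary (n = 1.0 to n = 1.45) the reflected ray undergoes a half-wave phase shift.
At the lower boundary (n = 1.45 to n = 1.33) the reflected ray undergoes no phase shift.
The two reflections differ by half a wavelength.
For bright reflection here: 2 n t = (m + ½) λ.
Minimum at m = 0: t = λ / (4 n) = 714 / (4 × 1.45) = 123 nm.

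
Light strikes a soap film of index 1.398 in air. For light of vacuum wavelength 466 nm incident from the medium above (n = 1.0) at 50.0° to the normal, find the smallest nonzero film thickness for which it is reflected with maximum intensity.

Ray reflecting at the top interface goes from n = 1.0 toward n = 1.398: a half-wave phase shift.
At the lower boundary (n = 1.398 to n = 1.0) the reflected ray undergoes no phase shift.
Net: one phase inversion between the two reflected rays.
With one net inversion, constructive interference in reflection requires 2 n t cos θ_r = (m + ½) λ.
Snell's law: 1.0 sin 50.0° = 1.398 sin θ_r → sin θ_r = 0.548, cos θ_r = 0.837.
Minimum at m = 0: t = λ / (4 n cos θ_r) = 466 / (4 × 1.398 × 0.837) = 99.6 nm.

99.6 nm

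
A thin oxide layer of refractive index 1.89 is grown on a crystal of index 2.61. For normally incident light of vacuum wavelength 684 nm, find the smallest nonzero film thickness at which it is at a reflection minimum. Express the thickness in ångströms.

Top surface (1.0 → 1.89): reflection off a higher-index medium gives a half-wave phase shift.
Bottom surface (1.89 → 2.61): reflection off a higher-index medium gives a half-wave phase shift.
Zero or two π shifts → no net half-wave offset.
For minimum reflection here: 2 n t = (m + ½) λ.
Minimum at m = 0: t = λ / (4 n) = 684 / (4 × 1.89) = 90.5 nm.

905 Å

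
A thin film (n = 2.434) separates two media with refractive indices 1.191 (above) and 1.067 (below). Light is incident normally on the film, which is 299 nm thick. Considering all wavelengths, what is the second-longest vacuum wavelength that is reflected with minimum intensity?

728 nm

Ray reflecting at the top interface goes from n = 1.191 toward n = 2.434: a half-wave phase shift.
At the lower boundary (n = 2.434 to n = 1.067) the reflected ray undergoes no phase shift.
Exactly one π shift → a net half-wave offset.
For weak reflection here: 2 n t = m λ.
λ = 2 n t / m. The second-longest wavelength is m = 2: λ = 2 × 2.434 × 299 / 2.00 = 728 nm.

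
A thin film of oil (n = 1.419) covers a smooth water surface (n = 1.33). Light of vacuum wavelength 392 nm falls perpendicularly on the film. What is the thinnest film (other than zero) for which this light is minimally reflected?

138 nm

Ray reflecting at the top interface goes from n = 1.0 toward n = 1.419: a half-wave phase shift.
At the lower boundary (n = 1.419 to n = 1.33) the reflected ray undergoes no phase shift.
Net: one phase inversion between the two reflected rays.
So the condition for destructive reflection is 2 n t = m λ.
Minimum nonzero at m = 1: t = λ / (2 n) = 392 / (2 × 1.419) = 138 nm.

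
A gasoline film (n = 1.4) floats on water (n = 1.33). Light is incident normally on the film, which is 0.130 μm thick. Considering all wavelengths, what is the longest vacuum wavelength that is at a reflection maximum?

728 nm

At the upper boundary (n = 1.0 to n = 1.4) the reflected ray undergoes a half-wave phase shift.
At the lower boundary (n = 1.4 to n = 1.33) the reflected ray undergoes no phase shift.
Net: one phase inversion between the two reflected rays.
With one net inversion, constructive interference in reflection requires 2 n t = (m + ½) λ.
λ = 2 n t / (m + ½). The longest wavelength is m = 0: λ = 2 × 1.4 × 130 / 0.500 = 728 nm.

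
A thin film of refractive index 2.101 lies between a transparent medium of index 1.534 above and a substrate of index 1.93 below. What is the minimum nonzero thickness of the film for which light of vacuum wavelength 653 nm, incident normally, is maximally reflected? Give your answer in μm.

Top surface (1.534 → 2.101): reflection off a higher-index medium gives a half-wave phase shift.
At the lower boundary (n = 2.101 to n = 1.93) the reflected ray undergoes no phase shift.
Net: one phase inversion between the two reflected rays.
So the condition for constructive reflection is 2 n t = (m + ½) λ.
Minimum at m = 0: t = λ / (4 n) = 653 / (4 × 2.101) = 77.7 nm.

0.0777 μm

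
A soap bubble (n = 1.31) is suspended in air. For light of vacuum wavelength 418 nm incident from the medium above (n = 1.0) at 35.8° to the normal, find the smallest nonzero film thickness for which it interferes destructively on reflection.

Top surface (1.0 → 1.31): reflection off a higher-index medium gives a half-wave phase shift.
Bottom surface (1.31 → 1.0): reflection off a lower-index medium gives no phase shift.
The two reflections differ by half a wavelength.
For minimum reflection here: 2 n t cos θ_r = m λ.
Snell's law: 1.0 sin 35.8° = 1.31 sin θ_r → sin θ_r = 0.447, cos θ_r = 0.895.
Minimum nonzero at m = 1: t = λ / (2 n cos θ_r) = 418 / (2 × 1.31 × 0.895) = 178 nm.

178 nm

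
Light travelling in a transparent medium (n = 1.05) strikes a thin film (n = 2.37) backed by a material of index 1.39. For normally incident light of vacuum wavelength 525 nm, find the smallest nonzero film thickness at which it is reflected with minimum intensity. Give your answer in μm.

Top surface (1.05 → 2.37): reflection off a higher-index medium gives a half-wave phase shift.
Ray reflecting at the bottom interface goes from n = 2.37 toward n = 1.39: no phase shift.
The two reflections differ by half a wavelength.
With one net inversion, destructive interference in reflection requires 2 n t = m λ.
Minimum nonzero at m = 1: t = λ / (2 n) = 525 / (2 × 2.37) = 111 nm.

0.111 μm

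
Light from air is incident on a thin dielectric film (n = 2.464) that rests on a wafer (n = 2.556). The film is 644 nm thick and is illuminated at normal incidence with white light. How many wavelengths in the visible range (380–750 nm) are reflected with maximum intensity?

4

Top surface (1.0 → 2.464): reflection off a higher-index medium gives a half-wave phase shift.
At the lower boundary (n = 2.464 to n = 2.556) the reflected ray undergoes a half-wave phase shift.
Zero or two π shifts → no net half-wave offset.
So the condition for constructive reflection is 2 n t = m λ.
λ = 2 n t / m = 3174 / m nm.
m=4: 793 nm (IR); m=5: 635 nm (visible); m=6: 529 nm (visible); m=7: 453 nm (visible); m=8: 397 nm (visible); m=9: 353 nm (UV).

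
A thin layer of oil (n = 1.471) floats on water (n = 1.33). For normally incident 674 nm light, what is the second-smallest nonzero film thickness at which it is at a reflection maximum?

Top surface (1.0 → 1.471): reflection off a higher-index medium gives a half-wave phase shift.
Ray reflecting at the bottom interface goes from n = 1.471 toward n = 1.33: no phase shift.
The two reflections differ by half a wavelength.
So the condition for constructive reflection is 2 n t = (m + ½) λ.
The second-smallest nonzero thickness corresponds to m = 1: t = (m + ½) λ / (2 n) = 1.50 × 674 / (2 × 1.471) = 344 nm.

344 nm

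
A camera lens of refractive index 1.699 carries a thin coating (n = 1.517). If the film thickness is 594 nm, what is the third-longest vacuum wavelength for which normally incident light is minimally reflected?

721 nm

At the upper boundary (n = 1.0 to n = 1.517) the reflected ray undergoes a half-wave phase shift.
Bottom surface (1.517 → 1.699): reflection off a higher-index medium gives a half-wave phase shift.
Net: no relative phase inversion (both shifts match).
With no net inversion, destructive interference in reflection requires 2 n t = (m + ½) λ.
λ = 2 n t / (m + ½). The third-longest wavelength is m = 2: λ = 2 × 1.517 × 594 / 2.50 = 721 nm.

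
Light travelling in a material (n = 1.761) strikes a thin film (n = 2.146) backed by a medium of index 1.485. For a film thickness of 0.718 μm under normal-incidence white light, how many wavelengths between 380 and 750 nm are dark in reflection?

Ray reflecting at the top interface goes from n = 1.761 toward n = 2.146: a half-wave phase shift.
At the lower boundary (n = 2.146 to n = 1.485) the reflected ray undergoes no phase shift.
Net: one phase inversion between the two reflected rays.
With one net inversion, destructive interference in reflection requires 2 n t = m λ.
λ = 2 n t / m = 3082 / m nm.
m=4: 770 nm (IR); m=5: 616 nm (visible); m=6: 514 nm (visible); m=7: 440 nm (visible); m=8: 385 nm (visible); m=9: 342 nm (UV).

4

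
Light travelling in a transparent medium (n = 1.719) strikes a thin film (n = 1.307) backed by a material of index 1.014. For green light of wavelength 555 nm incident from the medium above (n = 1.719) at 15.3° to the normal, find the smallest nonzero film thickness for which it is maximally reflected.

At the upper boundary (n = 1.719 to n = 1.307) the reflected ray undergoes no phase shift.
Bottom surface (1.307 → 1.014): reflection off a lower-index medium gives no phase shift.
Zero or two π shifts → no net half-wave offset.
So the condition for constructive reflection is 2 n t cos θ_r = m λ.
Snell's law: 1.719 sin 15.3° = 1.307 sin θ_r → sin θ_r = 0.347, cos θ_r = 0.938.
Minimum nonzero at m = 1: t = λ / (2 n cos θ_r) = 555 / (2 × 1.307 × 0.938) = 226 nm.

226 nm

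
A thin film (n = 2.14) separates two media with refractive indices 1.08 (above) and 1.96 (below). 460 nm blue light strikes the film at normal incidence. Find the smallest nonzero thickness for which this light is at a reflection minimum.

Ray reflecting at the top interface goes from n = 1.08 toward n = 2.14: a half-wave phase shift.
Bottom surface (2.14 → 1.96): reflection off a lower-index medium gives no phase shift.
The two reflections differ by half a wavelength.
For minimum reflection here: 2 n t = m λ.
The smallest nonzero thickness corresponds to m = 1: t = m λ / (2 n) = 1.00 × 460 / (2 × 2.14) = 107 nm.

107 nm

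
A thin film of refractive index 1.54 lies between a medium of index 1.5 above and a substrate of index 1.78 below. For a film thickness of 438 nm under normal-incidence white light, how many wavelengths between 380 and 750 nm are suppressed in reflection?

2

At the upper boundary (n = 1.5 to n = 1.54) the reflected ray undergoes a half-wave phase shift.
Bottom surface (1.54 → 1.78): reflection off a higher-index medium gives a half-wave phase shift.
Zero or two π shifts → no net half-wave offset.
So the condition for destructive reflection is 2 n t = (m + ½) λ.
λ = 2 n t / (m + ½) = 1349 / (m + ½) nm.
m=1: 899 nm (IR); m=2: 540 nm (visible); m=3: 385 nm (visible); m=4: 300 nm (UV).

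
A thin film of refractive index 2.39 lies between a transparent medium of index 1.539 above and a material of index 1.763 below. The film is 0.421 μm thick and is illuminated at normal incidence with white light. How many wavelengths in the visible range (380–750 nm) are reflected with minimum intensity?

3

At the upper boundary (n = 1.539 to n = 2.39) the reflected ray undergoes a half-wave phase shift.
Ray reflecting at the bottom interface goes from n = 2.39 toward n = 1.763: no phase shift.
Exactly one π shift → a net half-wave offset.
For weak reflection here: 2 n t = m λ.
λ = 2 n t / m = 2012 / m nm.
m=2: 1006 nm (IR); m=3: 671 nm (visible); m=4: 503 nm (visible); m=5: 402 nm (visible); m=6: 335 nm (UV).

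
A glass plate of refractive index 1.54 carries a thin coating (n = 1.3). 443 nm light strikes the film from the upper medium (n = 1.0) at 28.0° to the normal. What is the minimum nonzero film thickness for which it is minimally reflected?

91.4 nm

Top surface (1.0 → 1.3): reflection off a higher-index medium gives a half-wave phase shift.
Bottom surface (1.3 → 1.54): reflection off a higher-index medium gives a half-wave phase shift.
Net: no relative phase inversion (both shifts match).
With no net inversion, destructive interference in reflection requires 2 n t cos θ_r = (m + ½) λ.
Snell's law: 1.0 sin 28.0° = 1.3 sin θ_r → sin θ_r = 0.361, cos θ_r = 0.933.
Minimum at m = 0: t = λ / (4 n cos θ_r) = 443 / (4 × 1.3 × 0.933) = 91.4 nm.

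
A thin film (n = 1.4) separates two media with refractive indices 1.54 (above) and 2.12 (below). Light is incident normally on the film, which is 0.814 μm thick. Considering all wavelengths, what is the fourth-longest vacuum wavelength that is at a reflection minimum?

At the upper boundary (n = 1.54 to n = 1.4) the reflected ray undergoes no phase shift.
Ray reflecting at the bottom interface goes from n = 1.4 toward n = 2.12: a half-wave phase shift.
Net: one phase inversion between the two reflected rays.
For weak reflection here: 2 n t = m λ.
λ = 2 n t / m. The fourth-longest wavelength is m = 4: λ = 2 × 1.4 × 814 / 4.00 = 570 nm.

570 nm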